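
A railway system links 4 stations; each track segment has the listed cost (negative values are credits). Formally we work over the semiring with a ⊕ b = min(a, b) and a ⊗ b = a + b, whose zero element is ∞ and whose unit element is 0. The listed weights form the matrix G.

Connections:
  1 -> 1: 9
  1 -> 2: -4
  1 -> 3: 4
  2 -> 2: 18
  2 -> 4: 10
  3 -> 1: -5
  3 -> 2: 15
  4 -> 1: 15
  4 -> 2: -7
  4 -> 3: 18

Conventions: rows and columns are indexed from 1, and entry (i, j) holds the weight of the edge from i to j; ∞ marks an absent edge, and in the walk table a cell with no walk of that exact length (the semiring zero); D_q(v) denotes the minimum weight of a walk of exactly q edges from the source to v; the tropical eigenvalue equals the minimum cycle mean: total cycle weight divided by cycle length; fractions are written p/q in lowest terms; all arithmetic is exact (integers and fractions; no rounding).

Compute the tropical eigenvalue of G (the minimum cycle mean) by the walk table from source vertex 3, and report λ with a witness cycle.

q=0: [∞, ∞, 0, ∞]
q=1: [-5, 15, ∞, ∞]
q=2: [4, -9, -1, 25]
q=3: [-6, 0, 8, 1]
q=4: [3, -10, -2, 10]
Optimal cycle mean attained by: cycle 1->3->1, total 4 + (-5), length 2.
Answer: λ = -1/2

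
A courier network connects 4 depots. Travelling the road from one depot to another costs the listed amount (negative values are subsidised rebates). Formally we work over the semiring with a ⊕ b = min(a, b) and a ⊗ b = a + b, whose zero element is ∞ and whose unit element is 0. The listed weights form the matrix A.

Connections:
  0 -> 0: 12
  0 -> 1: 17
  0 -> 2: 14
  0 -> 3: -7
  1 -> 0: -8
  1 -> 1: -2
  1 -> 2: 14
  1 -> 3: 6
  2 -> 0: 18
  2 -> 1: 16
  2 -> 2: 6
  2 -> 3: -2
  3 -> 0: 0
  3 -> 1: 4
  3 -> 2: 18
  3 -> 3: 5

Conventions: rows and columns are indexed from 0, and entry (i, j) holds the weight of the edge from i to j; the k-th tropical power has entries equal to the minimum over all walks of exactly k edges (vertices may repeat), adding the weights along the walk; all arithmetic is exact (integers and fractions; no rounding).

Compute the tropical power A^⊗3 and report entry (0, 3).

A^⊗2:
  [-7, -3, 11, -2]
  [-10, -4, 6, -15]
  [-2, 2, 12, 3]
  [-4, 2, 14, -7]
A^⊗3:
  [-11, -5, 7, -14]
  [-15, -11, 3, -17]
  [-6, 0, 12, -9]
  [-7, -3, 10, -11]
Key observation: the optimum is the walk 0->3->0->3, with weight (-7) + 0 + (-7) = -14.
Optimal value attained by: walk 0->3->0->3.
Answer: (A^⊗3)[0][3] = -14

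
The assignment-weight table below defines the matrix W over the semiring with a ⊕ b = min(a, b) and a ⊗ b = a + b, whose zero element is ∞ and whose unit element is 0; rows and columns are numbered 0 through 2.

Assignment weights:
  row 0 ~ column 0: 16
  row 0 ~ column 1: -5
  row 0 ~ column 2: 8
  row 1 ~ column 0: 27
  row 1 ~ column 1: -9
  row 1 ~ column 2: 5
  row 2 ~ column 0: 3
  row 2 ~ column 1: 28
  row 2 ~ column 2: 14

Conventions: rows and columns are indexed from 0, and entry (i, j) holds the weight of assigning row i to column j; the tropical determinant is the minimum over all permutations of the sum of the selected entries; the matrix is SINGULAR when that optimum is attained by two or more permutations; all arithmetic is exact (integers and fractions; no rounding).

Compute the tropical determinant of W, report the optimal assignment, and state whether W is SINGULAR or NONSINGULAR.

σ = (0, 1, 2): 16 + (-9) + 14 = 21
σ = (0, 2, 1): 16 + 5 + 28 = 49
σ = (1, 0, 2): (-5) + 27 + 14 = 36
σ = (1, 2, 0): (-5) + 5 + 3 = 3
σ = (2, 0, 1): 8 + 27 + 28 = 63
σ = (2, 1, 0): 8 + (-9) + 3 = 2
Optimal value attained by: σ = (2, 1, 0).
Answer: det⊕(W) = 2; verdict: NONSINGULAR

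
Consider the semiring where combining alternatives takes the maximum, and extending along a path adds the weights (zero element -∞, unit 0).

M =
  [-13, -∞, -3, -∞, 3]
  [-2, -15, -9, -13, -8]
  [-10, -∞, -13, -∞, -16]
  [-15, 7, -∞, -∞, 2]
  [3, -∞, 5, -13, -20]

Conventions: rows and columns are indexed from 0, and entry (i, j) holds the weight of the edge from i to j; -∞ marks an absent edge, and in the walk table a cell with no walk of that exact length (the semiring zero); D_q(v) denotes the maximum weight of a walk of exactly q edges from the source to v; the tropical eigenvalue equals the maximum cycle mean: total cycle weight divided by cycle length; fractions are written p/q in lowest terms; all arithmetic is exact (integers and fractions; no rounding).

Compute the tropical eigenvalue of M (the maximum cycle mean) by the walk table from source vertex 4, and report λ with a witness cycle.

q=0: [-∞, -∞, -∞, -∞, 0]
q=1: [3, -∞, 5, -13, -20]
q=2: [-5, -6, 0, -33, 6]
q=3: [9, -21, 11, -7, -2]
q=4: [1, 0, 6, -15, 12]
q=5: [15, -8, 17, -1, 4]
Optimal cycle mean attained by: cycle 0->4->0, total 3 + 3, length 2.
Answer: λ = 3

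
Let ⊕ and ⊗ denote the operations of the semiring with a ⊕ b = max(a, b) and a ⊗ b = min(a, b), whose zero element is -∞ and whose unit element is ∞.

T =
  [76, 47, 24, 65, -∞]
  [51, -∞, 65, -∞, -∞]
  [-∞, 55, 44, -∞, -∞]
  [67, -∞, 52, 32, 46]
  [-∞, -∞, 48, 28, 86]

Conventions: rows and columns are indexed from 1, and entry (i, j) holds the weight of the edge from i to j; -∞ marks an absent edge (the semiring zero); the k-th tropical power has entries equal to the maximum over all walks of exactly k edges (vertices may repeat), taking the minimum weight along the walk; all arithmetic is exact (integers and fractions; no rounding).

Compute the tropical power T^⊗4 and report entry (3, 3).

T^⊗2:
  [76, 47, 52, 65, 46]
  [51, 55, 44, 51, -∞]
  [51, 44, 55, -∞, -∞]
  [67, 52, 46, 65, 46]
  [28, 48, 48, 28, 86]
T^⊗3:
  [76, 52, 52, 65, 46]
  [51, 47, 55, 51, 46]
  [51, 55, 44, 51, -∞]
  [67, 47, 52, 65, 46]
  [48, 48, 48, 28, 86]
T^⊗4:
  [76, 52, 52, 65, 46]
  [51, 55, 51, 51, 46]
  [51, 47, 55, 51, 46]
  [67, 52, 52, 65, 46]
  [48, 48, 48, 48, 86]
Key observation: the optimum is the walk 3->2->3->2->3, with weight 55 min 65 min 55 min 65 = 55.
Optimal value attained by: walk 3->2->3->2->3.
Answer: (T^⊗4)[3][3] = 55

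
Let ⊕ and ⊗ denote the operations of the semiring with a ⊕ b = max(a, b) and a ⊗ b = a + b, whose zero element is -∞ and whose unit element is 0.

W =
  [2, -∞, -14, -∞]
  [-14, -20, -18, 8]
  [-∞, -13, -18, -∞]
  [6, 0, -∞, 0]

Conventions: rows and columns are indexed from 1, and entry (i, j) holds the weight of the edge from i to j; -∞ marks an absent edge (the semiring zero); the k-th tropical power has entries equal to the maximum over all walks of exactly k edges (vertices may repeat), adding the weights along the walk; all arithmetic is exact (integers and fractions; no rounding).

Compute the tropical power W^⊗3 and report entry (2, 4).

W^⊗2:
  [4, -27, -12, -∞]
  [14, 8, -28, 8]
  [-27, -31, -31, -5]
  [8, 0, -8, 8]
W^⊗3:
  [6, -25, -10, -19]
  [16, 8, 0, 16]
  [1, -5, -41, -5]
  [14, 8, -6, 8]
Key observation: the optimum is the walk 2->4->2->4, with weight 8 + 0 + 8 = 16.
Optimal value attained by: walk 2->4->2->4.
Answer: (W^⊗3)[2][4] = 16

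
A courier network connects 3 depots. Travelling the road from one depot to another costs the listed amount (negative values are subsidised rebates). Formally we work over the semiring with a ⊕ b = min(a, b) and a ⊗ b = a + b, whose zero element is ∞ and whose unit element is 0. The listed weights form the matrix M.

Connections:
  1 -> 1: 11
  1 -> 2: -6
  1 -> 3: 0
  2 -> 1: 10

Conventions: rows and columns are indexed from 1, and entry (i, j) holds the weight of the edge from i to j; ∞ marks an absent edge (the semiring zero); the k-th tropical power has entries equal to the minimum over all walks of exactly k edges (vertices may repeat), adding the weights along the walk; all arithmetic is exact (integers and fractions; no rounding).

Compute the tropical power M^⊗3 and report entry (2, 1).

M^⊗2:
  [4, 5, 11]
  [21, 4, 10]
  [∞, ∞, ∞]
M^⊗3:
  [15, -2, 4]
  [14, 15, 21]
  [∞, ∞, ∞]
Key observation: the optimum is the walk 2->1->2->1, with weight 10 + (-6) + 10 = 14.
Optimal value attained by: walk 2->1->2->1.
Answer: (M^⊗3)[2][1] = 14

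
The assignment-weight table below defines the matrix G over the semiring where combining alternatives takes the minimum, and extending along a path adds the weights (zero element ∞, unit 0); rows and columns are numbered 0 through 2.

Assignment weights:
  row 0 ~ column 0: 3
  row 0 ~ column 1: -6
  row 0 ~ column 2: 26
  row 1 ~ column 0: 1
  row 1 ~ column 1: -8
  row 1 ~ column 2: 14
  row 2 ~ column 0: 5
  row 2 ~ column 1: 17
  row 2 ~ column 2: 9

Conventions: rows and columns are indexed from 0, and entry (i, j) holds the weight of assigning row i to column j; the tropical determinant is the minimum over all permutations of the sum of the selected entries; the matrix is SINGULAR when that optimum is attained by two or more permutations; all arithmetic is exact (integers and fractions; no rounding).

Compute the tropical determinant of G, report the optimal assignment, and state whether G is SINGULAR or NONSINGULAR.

σ = (0, 1, 2): 3 + (-8) + 9 = 4
σ = (0, 2, 1): 3 + 14 + 17 = 34
σ = (1, 0, 2): (-6) + 1 + 9 = 4
σ = (1, 2, 0): (-6) + 14 + 5 = 13
σ = (2, 0, 1): 26 + 1 + 17 = 44
σ = (2, 1, 0): 26 + (-8) + 5 = 23
Optimal value attained by: σ = (0, 1, 2).
Answer: det⊕(G) = 4; verdict: SINGULAR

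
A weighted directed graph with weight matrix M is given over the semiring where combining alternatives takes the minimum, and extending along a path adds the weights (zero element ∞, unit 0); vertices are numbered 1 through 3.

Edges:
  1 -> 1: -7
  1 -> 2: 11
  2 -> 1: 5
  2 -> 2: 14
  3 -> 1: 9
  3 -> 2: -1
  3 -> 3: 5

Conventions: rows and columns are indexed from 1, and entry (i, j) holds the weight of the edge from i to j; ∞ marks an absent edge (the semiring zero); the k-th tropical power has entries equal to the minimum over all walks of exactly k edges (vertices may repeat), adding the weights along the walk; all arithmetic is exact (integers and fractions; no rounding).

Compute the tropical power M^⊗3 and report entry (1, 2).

M^⊗2:
  [-14, 4, ∞]
  [-2, 16, ∞]
  [2, 4, 10]
M^⊗3:
  [-21, -3, ∞]
  [-9, 9, ∞]
  [-5, 9, 15]
Key observation: the optimum is the walk 1->1->1->2, with weight (-7) + (-7) + 11 = -3.
Optimal value attained by: walk 1->1->1->2.
Answer: (M^⊗3)[1][2] = -3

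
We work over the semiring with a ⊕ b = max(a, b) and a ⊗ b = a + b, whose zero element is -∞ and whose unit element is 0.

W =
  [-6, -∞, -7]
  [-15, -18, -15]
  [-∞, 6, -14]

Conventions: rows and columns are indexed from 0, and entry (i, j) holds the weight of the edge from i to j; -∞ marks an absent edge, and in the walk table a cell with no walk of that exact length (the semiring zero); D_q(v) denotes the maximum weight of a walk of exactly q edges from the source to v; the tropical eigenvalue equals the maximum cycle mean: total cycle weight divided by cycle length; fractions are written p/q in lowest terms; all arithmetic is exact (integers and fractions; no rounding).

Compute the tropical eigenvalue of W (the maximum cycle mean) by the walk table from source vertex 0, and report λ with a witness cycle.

q=0: [0, -∞, -∞]
q=1: [-6, -∞, -7]
q=2: [-12, -1, -13]
q=3: [-16, -7, -16]
Optimal cycle mean attained by: cycle 1->2->1, total (-15) + 6, length 2.
Answer: λ = -9/2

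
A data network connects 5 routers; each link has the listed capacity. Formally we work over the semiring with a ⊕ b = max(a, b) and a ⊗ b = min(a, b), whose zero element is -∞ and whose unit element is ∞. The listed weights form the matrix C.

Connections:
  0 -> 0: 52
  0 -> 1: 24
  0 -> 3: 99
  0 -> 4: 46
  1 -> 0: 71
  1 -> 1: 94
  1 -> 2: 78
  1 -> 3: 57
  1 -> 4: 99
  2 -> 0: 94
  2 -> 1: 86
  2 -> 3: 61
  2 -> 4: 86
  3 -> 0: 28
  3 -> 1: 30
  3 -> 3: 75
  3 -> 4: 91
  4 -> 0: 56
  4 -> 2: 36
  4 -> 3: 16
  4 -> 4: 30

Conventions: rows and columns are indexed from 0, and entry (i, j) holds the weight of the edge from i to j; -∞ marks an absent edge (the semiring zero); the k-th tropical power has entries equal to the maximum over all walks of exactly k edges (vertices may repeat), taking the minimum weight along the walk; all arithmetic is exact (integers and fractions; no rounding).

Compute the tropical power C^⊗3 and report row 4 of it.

C^⊗2:
  [52, 30, 36, 75, 91]
  [78, 94, 78, 71, 94]
  [71, 86, 78, 94, 86]
  [56, 30, 36, 75, 75]
  [52, 36, 30, 56, 46]
C^⊗3:
  [56, 36, 36, 75, 75]
  [78, 94, 78, 78, 94]
  [78, 86, 78, 75, 91]
  [56, 36, 36, 75, 75]
  [52, 36, 36, 56, 56]
Answer: row 4 of C^⊗3 = [52, 36, 36, 56, 56]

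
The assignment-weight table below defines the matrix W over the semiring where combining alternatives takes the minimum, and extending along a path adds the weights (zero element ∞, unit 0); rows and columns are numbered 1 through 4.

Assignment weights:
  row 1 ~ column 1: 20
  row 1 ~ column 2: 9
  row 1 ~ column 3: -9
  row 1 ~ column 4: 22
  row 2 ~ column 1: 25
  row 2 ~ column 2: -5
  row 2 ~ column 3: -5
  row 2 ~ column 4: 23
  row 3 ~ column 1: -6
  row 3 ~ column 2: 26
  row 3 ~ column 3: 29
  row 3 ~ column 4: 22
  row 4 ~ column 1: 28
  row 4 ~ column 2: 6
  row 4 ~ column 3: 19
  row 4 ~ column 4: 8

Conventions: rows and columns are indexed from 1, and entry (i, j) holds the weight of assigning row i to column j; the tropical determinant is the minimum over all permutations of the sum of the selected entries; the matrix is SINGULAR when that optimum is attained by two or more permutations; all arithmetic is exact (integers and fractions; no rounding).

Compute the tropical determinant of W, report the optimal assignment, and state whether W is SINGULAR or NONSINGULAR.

σ = (1, 2, 3, 4): 20 + (-5) + 29 + 8 = 52
σ = (1, 2, 4, 3): 20 + (-5) + 22 + 19 = 56
σ = (1, 3, 2, 4): 20 + (-5) + 26 + 8 = 49
σ = (1, 3, 4, 2): 20 + (-5) + 22 + 6 = 43
σ = (1, 4, 2, 3): 20 + 23 + 26 + 19 = 88
σ = (1, 4, 3, 2): 20 + 23 + 29 + 6 = 78
σ = (2, 1, 3, 4): 9 + 25 + 29 + 8 = 71
σ = (2, 1, 4, 3): 9 + 25 + 22 + 19 = 75
σ = (2, 3, 1, 4): 9 + (-5) + (-6) + 8 = 6
σ = (2, 3, 4, 1): 9 + (-5) + 22 + 28 = 54
σ = (2, 4, 1, 3): 9 + 23 + (-6) + 19 = 45
σ = (2, 4, 3, 1): 9 + 23 + 29 + 28 = 89
σ = (3, 1, 2, 4): (-9) + 25 + 26 + 8 = 50
σ = (3, 1, 4, 2): (-9) + 25 + 22 + 6 = 44
σ = (3, 2, 1, 4): (-9) + (-5) + (-6) + 8 = -12
σ = (3, 2, 4, 1): (-9) + (-5) + 22 + 28 = 36
σ = (3, 4, 1, 2): (-9) + 23 + (-6) + 6 = 14
σ = (3, 4, 2, 1): (-9) + 23 + 26 + 28 = 68
σ = (4, 1, 2, 3): 22 + 25 + 26 + 19 = 92
σ = (4, 1, 3, 2): 22 + 25 + 29 + 6 = 82
σ = (4, 2, 1, 3): 22 + (-5) + (-6) + 19 = 30
σ = (4, 2, 3, 1): 22 + (-5) + 29 + 28 = 74
σ = (4, 3, 1, 2): 22 + (-5) + (-6) + 6 = 17
σ = (4, 3, 2, 1): 22 + (-5) + 26 + 28 = 71
Optimal value attained by: σ = (3, 2, 1, 4).
Answer: det⊕(W) = -12; verdict: NONSINGULAR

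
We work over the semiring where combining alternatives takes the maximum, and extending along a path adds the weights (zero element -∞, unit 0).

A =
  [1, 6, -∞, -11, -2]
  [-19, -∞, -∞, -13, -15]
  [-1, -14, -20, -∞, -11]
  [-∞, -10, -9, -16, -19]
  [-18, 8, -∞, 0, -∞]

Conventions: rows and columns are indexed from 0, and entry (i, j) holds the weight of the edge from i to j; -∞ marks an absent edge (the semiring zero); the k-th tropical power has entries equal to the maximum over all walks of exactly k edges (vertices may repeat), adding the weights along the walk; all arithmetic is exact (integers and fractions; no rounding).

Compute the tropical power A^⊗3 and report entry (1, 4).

A^⊗2:
  [2, 7, -20, -2, -1]
  [-18, -7, -22, -15, -21]
  [0, 5, -40, -11, -3]
  [-10, -11, -25, -19, -20]
  [-11, -10, -9, -5, -7]
A^⊗3:
  [3, 8, -11, -1, 0]
  [-17, -12, -24, -20, -20]
  [1, 6, -20, -3, -2]
  [-9, -4, -28, -20, -12]
  [-10, 1, -14, -7, -13]
Key observation: the optimum is the walk 1->0->0->4, with weight (-19) + 1 + (-2) = -20.
Optimal value attained by: walk 1->0->0->4.
Answer: (A^⊗3)[1][4] = -20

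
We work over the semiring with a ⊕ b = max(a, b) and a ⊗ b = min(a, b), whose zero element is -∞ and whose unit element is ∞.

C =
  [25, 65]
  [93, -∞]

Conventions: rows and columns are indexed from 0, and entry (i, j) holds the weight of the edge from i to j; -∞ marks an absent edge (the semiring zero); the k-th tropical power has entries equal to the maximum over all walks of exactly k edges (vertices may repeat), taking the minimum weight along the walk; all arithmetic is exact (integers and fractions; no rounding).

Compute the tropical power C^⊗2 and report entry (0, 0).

C^⊗2:
  [65, 25]
  [25, 65]
Key observation: the optimum is the walk 0->1->0, with weight 65 min 93 = 65.
Optimal value attained by: walk 0->1->0.
Answer: (C^⊗2)[0][0] = 65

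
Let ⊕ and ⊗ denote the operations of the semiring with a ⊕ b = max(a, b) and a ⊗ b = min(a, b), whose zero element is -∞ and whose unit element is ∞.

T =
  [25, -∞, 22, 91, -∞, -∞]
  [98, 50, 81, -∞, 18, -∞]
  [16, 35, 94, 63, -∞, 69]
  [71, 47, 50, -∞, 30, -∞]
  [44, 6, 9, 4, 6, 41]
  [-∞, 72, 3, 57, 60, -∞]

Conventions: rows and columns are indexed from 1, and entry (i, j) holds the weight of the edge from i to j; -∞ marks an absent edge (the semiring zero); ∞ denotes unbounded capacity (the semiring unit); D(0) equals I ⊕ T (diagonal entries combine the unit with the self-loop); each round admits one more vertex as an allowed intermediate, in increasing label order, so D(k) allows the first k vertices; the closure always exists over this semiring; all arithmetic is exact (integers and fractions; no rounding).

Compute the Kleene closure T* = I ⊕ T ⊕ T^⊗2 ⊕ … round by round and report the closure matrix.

D(0):
  [∞, -∞, 22, 91, -∞, -∞]
  [98, ∞, 81, -∞, 18, -∞]
  [16, 35, ∞, 63, -∞, 69]
  [71, 47, 50, ∞, 30, -∞]
  [44, 6, 9, 4, ∞, 41]
  [-∞, 72, 3, 57, 60, ∞]
D(1):
  [∞, -∞, 22, 91, -∞, -∞]
  [98, ∞, 81, 91, 18, -∞]
  [16, 35, ∞, 63, -∞, 69]
  [71, 47, 50, ∞, 30, -∞]
  [44, 6, 22, 44, ∞, 41]
  [-∞, 72, 3, 57, 60, ∞]
D(2):
  [∞, -∞, 22, 91, -∞, -∞]
  [98, ∞, 81, 91, 18, -∞]
  [35, 35, ∞, 63, 18, 69]
  [71, 47, 50, ∞, 30, -∞]
  [44, 6, 22, 44, ∞, 41]
  [72, 72, 72, 72, 60, ∞]
D(3):
  [∞, 22, 22, 91, 18, 22]
  [98, ∞, 81, 91, 18, 69]
  [35, 35, ∞, 63, 18, 69]
  [71, 47, 50, ∞, 30, 50]
  [44, 22, 22, 44, ∞, 41]
  [72, 72, 72, 72, 60, ∞]
D(4):
  [∞, 47, 50, 91, 30, 50]
  [98, ∞, 81, 91, 30, 69]
  [63, 47, ∞, 63, 30, 69]
  [71, 47, 50, ∞, 30, 50]
  [44, 44, 44, 44, ∞, 44]
  [72, 72, 72, 72, 60, ∞]
D(5):
  [∞, 47, 50, 91, 30, 50]
  [98, ∞, 81, 91, 30, 69]
  [63, 47, ∞, 63, 30, 69]
  [71, 47, 50, ∞, 30, 50]
  [44, 44, 44, 44, ∞, 44]
  [72, 72, 72, 72, 60, ∞]
D(6):
  [∞, 50, 50, 91, 50, 50]
  [98, ∞, 81, 91, 60, 69]
  [69, 69, ∞, 69, 60, 69]
  [71, 50, 50, ∞, 50, 50]
  [44, 44, 44, 44, ∞, 44]
  [72, 72, 72, 72, 60, ∞]
Answer: T* = [[∞, 50, 50, 91, 50, 50], [98, ∞, 81, 91, 60, 69], [69, 69, ∞, 69, 60, 69], [71, 50, 50, ∞, 50, 50], [44, 44, 44, 44, ∞, 44], [72, 72, 72, 72, 60, ∞]]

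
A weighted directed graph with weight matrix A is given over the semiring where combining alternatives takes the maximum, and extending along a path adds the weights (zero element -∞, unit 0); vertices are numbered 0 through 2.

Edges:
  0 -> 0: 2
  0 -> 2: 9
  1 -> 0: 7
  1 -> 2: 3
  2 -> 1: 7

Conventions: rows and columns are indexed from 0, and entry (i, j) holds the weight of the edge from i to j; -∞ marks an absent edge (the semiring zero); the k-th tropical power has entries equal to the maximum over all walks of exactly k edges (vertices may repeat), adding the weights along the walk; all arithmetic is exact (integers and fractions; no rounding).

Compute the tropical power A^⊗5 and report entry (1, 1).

A^⊗2:
  [4, 16, 11]
  [9, 10, 16]
  [14, -∞, 10]
A^⊗3:
  [23, 18, 19]
  [17, 23, 18]
  [16, 17, 23]
A^⊗4:
  [25, 26, 32]
  [30, 25, 26]
  [24, 30, 25]
A^⊗5:
  [33, 39, 34]
  [32, 33, 39]
  [37, 32, 33]
Key observation: the optimum is the walk 1->0->2->1->2->1, with weight 7 + 9 + 7 + 3 + 7 = 33.
Optimal value attained by: walk 1->0->2->1->2->1.
Answer: (A^⊗5)[1][1] = 33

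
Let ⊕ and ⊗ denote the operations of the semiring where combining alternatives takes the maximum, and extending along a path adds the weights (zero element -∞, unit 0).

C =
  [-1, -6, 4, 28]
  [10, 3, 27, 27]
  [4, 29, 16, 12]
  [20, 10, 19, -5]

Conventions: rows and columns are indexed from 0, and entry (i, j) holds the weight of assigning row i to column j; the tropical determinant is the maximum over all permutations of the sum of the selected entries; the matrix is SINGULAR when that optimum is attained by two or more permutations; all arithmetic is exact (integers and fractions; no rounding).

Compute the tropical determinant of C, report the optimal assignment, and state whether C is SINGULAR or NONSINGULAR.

σ = (0, 1, 2, 3): (-1) + 3 + 16 + (-5) = 13
σ = (0, 1, 3, 2): (-1) + 3 + 12 + 19 = 33
σ = (0, 2, 1, 3): (-1) + 27 + 29 + (-5) = 50
σ = (0, 2, 3, 1): (-1) + 27 + 12 + 10 = 48
σ = (0, 3, 1, 2): (-1) + 27 + 29 + 19 = 74
σ = (0, 3, 2, 1): (-1) + 27 + 16 + 10 = 52
σ = (1, 0, 2, 3): (-6) + 10 + 16 + (-5) = 15
σ = (1, 0, 3, 2): (-6) + 10 + 12 + 19 = 35
σ = (1, 2, 0, 3): (-6) + 27 + 4 + (-5) = 20
σ = (1, 2, 3, 0): (-6) + 27 + 12 + 20 = 53
σ = (1, 3, 0, 2): (-6) + 27 + 4 + 19 = 44
σ = (1, 3, 2, 0): (-6) + 27 + 16 + 20 = 57
σ = (2, 0, 1, 3): 4 + 10 + 29 + (-5) = 38
σ = (2, 0, 3, 1): 4 + 10 + 12 + 10 = 36
σ = (2, 1, 0, 3): 4 + 3 + 4 + (-5) = 6
σ = (2, 1, 3, 0): 4 + 3 + 12 + 20 = 39
σ = (2, 3, 0, 1): 4 + 27 + 4 + 10 = 45
σ = (2, 3, 1, 0): 4 + 27 + 29 + 20 = 80
σ = (3, 0, 1, 2): 28 + 10 + 29 + 19 = 86
σ = (3, 0, 2, 1): 28 + 10 + 16 + 10 = 64
σ = (3, 1, 0, 2): 28 + 3 + 4 + 19 = 54
σ = (3, 1, 2, 0): 28 + 3 + 16 + 20 = 67
σ = (3, 2, 0, 1): 28 + 27 + 4 + 10 = 69
σ = (3, 2, 1, 0): 28 + 27 + 29 + 20 = 104
Optimal value attained by: σ = (3, 2, 1, 0).
Answer: det⊕(C) = 104; verdict: NONSINGULAR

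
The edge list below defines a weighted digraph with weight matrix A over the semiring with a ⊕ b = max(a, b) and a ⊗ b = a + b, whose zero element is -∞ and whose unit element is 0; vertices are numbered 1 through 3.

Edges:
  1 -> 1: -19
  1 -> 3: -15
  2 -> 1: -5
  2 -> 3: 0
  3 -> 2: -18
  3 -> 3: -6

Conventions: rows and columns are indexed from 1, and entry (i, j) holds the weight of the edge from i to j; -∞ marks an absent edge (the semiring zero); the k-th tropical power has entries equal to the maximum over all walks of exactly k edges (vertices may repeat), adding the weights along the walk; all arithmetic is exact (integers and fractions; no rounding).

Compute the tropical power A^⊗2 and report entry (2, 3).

A^⊗2:
  [-38, -33, -21]
  [-24, -18, -6]
  [-23, -24, -12]
Key observation: the optimum is the walk 2->3->3, with weight 0 + (-6) = -6.
Optimal value attained by: walk 2->3->3.
Answer: (A^⊗2)[2][3] = -6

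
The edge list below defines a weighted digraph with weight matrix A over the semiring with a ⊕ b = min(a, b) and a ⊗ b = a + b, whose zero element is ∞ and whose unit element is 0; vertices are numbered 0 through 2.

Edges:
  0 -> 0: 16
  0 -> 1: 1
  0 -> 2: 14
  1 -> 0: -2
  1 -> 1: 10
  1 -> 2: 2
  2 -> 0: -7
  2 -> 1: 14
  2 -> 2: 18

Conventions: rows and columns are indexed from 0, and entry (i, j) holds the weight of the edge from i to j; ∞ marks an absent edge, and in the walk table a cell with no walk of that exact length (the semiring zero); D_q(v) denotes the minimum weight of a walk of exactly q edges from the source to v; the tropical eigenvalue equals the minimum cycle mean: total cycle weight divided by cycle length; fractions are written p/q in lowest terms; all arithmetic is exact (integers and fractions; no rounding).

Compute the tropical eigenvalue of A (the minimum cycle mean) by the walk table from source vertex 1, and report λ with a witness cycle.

q=0: [∞, 0, ∞]
q=1: [-2, 10, 2]
q=2: [-5, -1, 12]
q=3: [-3, -4, 1]
Optimal cycle mean attained by: cycle 0->1->2->0, total 1 + 2 + (-7), length 3.
Answer: λ = -4/3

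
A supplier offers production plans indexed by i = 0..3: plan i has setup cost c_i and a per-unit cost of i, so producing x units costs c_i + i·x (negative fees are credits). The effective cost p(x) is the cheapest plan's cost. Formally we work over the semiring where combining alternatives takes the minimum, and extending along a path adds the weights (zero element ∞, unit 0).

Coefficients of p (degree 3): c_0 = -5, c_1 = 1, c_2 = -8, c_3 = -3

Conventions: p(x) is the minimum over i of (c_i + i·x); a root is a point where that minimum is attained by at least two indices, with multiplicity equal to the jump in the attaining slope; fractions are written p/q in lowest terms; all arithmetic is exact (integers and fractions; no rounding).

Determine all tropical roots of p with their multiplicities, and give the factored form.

hull edge (i=0, c=-5) to (i=2, c=-8): slope -3/2, span 2
hull edge (i=2, c=-8) to (i=3, c=-3): slope 5, span 1
Factored form: p(x) = -3 ⊗ (x ⊕ (-5)) ⊗ (x ⊕ 3/2) ⊗ (x ⊕ 3/2)
Answer: roots = -5 (mult 1), 3/2 (mult 2)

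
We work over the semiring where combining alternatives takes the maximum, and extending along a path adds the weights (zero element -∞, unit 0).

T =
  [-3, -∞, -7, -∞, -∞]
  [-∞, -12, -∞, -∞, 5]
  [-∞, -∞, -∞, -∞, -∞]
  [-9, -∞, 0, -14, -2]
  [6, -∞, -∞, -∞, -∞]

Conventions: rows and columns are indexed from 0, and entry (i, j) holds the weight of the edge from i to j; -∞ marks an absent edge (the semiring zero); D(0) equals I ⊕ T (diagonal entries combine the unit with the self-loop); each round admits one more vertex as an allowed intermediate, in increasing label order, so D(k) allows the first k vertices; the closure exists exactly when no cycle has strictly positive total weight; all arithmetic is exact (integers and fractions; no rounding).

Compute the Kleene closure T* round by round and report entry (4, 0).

D(0):
  [0, -∞, -7, -∞, -∞]
  [-∞, 0, -∞, -∞, 5]
  [-∞, -∞, 0, -∞, -∞]
  [-9, -∞, 0, 0, -2]
  [6, -∞, -∞, -∞, 0]
D(1):
  [0, -∞, -7, -∞, -∞]
  [-∞, 0, -∞, -∞, 5]
  [-∞, -∞, 0, -∞, -∞]
  [-9, -∞, 0, 0, -2]
  [6, -∞, -1, -∞, 0]
D(2):
  [0, -∞, -7, -∞, -∞]
  [-∞, 0, -∞, -∞, 5]
  [-∞, -∞, 0, -∞, -∞]
  [-9, -∞, 0, 0, -2]
  [6, -∞, -1, -∞, 0]
D(3):
  [0, -∞, -7, -∞, -∞]
  [-∞, 0, -∞, -∞, 5]
  [-∞, -∞, 0, -∞, -∞]
  [-9, -∞, 0, 0, -2]
  [6, -∞, -1, -∞, 0]
D(4):
  [0, -∞, -7, -∞, -∞]
  [-∞, 0, -∞, -∞, 5]
  [-∞, -∞, 0, -∞, -∞]
  [-9, -∞, 0, 0, -2]
  [6, -∞, -1, -∞, 0]
D(5):
  [0, -∞, -7, -∞, -∞]
  [11, 0, 4, -∞, 5]
  [-∞, -∞, 0, -∞, -∞]
  [4, -∞, 0, 0, -2]
  [6, -∞, -1, -∞, 0]
Answer: T*[4][0] = 6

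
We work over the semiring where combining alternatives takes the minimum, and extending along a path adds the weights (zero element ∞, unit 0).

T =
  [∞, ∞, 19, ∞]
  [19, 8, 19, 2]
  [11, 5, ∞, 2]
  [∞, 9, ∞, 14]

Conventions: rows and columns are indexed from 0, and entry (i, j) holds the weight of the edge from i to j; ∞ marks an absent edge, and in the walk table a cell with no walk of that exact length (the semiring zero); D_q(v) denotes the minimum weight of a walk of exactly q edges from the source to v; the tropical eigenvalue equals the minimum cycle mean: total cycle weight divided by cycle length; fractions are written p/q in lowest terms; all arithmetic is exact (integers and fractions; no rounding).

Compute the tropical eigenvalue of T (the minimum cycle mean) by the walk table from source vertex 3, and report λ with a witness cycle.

q=0: [∞, ∞, ∞, 0]
q=1: [∞, 9, ∞, 14]
q=2: [28, 17, 28, 11]
q=3: [36, 20, 36, 19]
q=4: [39, 28, 39, 22]
Optimal cycle mean attained by: cycle 1->3->1, total 2 + 9, length 2.
Answer: λ = 11/2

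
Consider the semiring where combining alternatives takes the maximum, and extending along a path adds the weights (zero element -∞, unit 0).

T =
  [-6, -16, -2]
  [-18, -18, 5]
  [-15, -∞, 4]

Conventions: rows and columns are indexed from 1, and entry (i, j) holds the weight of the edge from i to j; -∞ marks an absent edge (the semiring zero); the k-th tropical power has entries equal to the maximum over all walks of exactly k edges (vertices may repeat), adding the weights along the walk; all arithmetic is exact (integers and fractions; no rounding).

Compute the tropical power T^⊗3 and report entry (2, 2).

T^⊗2:
  [-12, -22, 2]
  [-10, -34, 9]
  [-11, -31, 8]
T^⊗3:
  [-13, -28, 6]
  [-6, -26, 13]
  [-7, -27, 12]
Key observation: the optimum is the walk 2->3->1->2, with weight 5 + (-15) + (-16) = -26.
Optimal value attained by: walk 2->3->1->2.
Answer: (T^⊗3)[2][2] = -26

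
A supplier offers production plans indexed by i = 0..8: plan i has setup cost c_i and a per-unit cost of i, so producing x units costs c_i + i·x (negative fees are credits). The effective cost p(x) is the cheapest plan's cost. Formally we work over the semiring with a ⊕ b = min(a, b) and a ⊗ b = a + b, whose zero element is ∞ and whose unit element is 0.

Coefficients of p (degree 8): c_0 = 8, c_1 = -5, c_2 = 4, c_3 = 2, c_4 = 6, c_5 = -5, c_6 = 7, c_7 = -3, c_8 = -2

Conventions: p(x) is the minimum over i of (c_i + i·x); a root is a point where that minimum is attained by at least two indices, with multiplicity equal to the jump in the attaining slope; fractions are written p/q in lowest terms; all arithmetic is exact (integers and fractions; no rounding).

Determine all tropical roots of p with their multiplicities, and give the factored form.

hull edge (i=0, c=8) to (i=1, c=-5): slope -13, span 1
hull edge (i=1, c=-5) to (i=5, c=-5): slope 0, span 4
hull edge (i=5, c=-5) to (i=8, c=-2): slope 1, span 3
Factored form: p(x) = -2 ⊗ (x ⊕ (-1)) ⊗ (x ⊕ (-1)) ⊗ (x ⊕ (-1)) ⊗ (x ⊕ 0) ⊗ (x ⊕ 0) ⊗ (x ⊕ 0) ⊗ (x ⊕ 0) ⊗ (x ⊕ 13)
Answer: roots = -1 (mult 3), 0 (mult 4), 13 (mult 1)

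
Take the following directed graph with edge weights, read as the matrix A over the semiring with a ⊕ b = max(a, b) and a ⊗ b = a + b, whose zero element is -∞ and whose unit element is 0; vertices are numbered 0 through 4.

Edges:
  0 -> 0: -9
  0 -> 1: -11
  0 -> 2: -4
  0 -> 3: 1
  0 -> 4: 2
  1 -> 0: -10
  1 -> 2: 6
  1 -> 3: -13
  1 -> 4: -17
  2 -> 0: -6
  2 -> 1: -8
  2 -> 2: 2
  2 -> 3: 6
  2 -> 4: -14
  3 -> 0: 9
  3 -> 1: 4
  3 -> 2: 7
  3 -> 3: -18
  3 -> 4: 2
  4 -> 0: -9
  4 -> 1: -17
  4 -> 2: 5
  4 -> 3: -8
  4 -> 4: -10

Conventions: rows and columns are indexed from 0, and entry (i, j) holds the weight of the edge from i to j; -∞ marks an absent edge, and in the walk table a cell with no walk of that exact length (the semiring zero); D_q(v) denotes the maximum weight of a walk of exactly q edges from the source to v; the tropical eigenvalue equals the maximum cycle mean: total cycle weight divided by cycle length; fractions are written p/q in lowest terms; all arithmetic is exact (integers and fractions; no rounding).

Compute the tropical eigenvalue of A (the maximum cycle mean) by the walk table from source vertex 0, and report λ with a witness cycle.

q=0: [0, -∞, -∞, -∞, -∞]
q=1: [-9, -11, -4, 1, 2]
q=2: [10, 5, 8, 2, 3]
q=3: [11, 6, 11, 14, 12]
q=4: [23, 18, 21, 17, 16]
q=5: [26, 21, 24, 27, 25]
Optimal cycle mean attained by: cycle 2->3->2, total 6 + 7, length 2.
Answer: λ = 13/2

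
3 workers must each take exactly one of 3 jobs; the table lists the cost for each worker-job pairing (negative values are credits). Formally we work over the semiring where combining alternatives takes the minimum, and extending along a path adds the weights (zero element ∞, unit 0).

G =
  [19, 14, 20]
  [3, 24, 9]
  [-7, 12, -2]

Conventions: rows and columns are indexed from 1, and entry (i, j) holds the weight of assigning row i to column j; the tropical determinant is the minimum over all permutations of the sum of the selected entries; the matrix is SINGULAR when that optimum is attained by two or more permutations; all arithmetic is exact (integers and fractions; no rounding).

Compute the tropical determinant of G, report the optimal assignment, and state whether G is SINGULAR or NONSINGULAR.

σ = (1, 2, 3): 19 + 24 + (-2) = 41
σ = (1, 3, 2): 19 + 9 + 12 = 40
σ = (2, 1, 3): 14 + 3 + (-2) = 15
σ = (2, 3, 1): 14 + 9 + (-7) = 16
σ = (3, 1, 2): 20 + 3 + 12 = 35
σ = (3, 2, 1): 20 + 24 + (-7) = 37
Optimal value attained by: σ = (2, 1, 3).
Answer: det⊕(G) = 15; verdict: NONSINGULAR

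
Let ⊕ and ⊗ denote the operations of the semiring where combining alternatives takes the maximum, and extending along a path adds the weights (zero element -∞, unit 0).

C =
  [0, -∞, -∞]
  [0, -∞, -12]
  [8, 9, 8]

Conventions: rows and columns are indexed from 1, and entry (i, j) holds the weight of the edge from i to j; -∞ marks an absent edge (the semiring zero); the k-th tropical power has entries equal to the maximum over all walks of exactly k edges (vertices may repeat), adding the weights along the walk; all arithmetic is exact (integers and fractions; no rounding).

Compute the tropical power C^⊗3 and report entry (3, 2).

C^⊗2:
  [0, -∞, -∞]
  [0, -3, -4]
  [16, 17, 16]
C^⊗3:
  [0, -∞, -∞]
  [4, 5, 4]
  [24, 25, 24]
Key observation: the optimum is the walk 3->3->3->2, with weight 8 + 8 + 9 = 25.
Optimal value attained by: walk 3->3->3->2.
Answer: (C^⊗3)[3][2] = 25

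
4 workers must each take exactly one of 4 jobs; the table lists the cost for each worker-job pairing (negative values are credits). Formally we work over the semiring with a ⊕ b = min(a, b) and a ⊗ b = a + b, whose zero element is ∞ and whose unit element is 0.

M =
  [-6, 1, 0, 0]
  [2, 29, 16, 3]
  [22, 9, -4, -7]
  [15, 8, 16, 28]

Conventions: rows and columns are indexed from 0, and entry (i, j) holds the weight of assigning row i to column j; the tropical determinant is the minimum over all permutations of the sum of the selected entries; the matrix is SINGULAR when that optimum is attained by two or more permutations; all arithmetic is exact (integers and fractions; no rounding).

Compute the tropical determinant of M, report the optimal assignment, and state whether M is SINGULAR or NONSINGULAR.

σ = (0, 1, 2, 3): (-6) + 29 + (-4) + 28 = 47
σ = (0, 1, 3, 2): (-6) + 29 + (-7) + 16 = 32
σ = (0, 2, 1, 3): (-6) + 16 + 9 + 28 = 47
σ = (0, 2, 3, 1): (-6) + 16 + (-7) + 8 = 11
σ = (0, 3, 1, 2): (-6) + 3 + 9 + 16 = 22
σ = (0, 3, 2, 1): (-6) + 3 + (-4) + 8 = 1
σ = (1, 0, 2, 3): 1 + 2 + (-4) + 28 = 27
σ = (1, 0, 3, 2): 1 + 2 + (-7) + 16 = 12
σ = (1, 2, 0, 3): 1 + 16 + 22 + 28 = 67
σ = (1, 2, 3, 0): 1 + 16 + (-7) + 15 = 25
σ = (1, 3, 0, 2): 1 + 3 + 22 + 16 = 42
σ = (1, 3, 2, 0): 1 + 3 + (-4) + 15 = 15
σ = (2, 0, 1, 3): 0 + 2 + 9 + 28 = 39
σ = (2, 0, 3, 1): 0 + 2 + (-7) + 8 = 3
σ = (2, 1, 0, 3): 0 + 29 + 22 + 28 = 79
σ = (2, 1, 3, 0): 0 + 29 + (-7) + 15 = 37
σ = (2, 3, 0, 1): 0 + 3 + 22 + 8 = 33
σ = (2, 3, 1, 0): 0 + 3 + 9 + 15 = 27
σ = (3, 0, 1, 2): 0 + 2 + 9 + 16 = 27
σ = (3, 0, 2, 1): 0 + 2 + (-4) + 8 = 6
σ = (3, 1, 0, 2): 0 + 29 + 22 + 16 = 67
σ = (3, 1, 2, 0): 0 + 29 + (-4) + 15 = 40
σ = (3, 2, 0, 1): 0 + 16 + 22 + 8 = 46
σ = (3, 2, 1, 0): 0 + 16 + 9 + 15 = 40
Optimal value attained by: σ = (0, 3, 2, 1).
Answer: det⊕(M) = 1; verdict: NONSINGULAR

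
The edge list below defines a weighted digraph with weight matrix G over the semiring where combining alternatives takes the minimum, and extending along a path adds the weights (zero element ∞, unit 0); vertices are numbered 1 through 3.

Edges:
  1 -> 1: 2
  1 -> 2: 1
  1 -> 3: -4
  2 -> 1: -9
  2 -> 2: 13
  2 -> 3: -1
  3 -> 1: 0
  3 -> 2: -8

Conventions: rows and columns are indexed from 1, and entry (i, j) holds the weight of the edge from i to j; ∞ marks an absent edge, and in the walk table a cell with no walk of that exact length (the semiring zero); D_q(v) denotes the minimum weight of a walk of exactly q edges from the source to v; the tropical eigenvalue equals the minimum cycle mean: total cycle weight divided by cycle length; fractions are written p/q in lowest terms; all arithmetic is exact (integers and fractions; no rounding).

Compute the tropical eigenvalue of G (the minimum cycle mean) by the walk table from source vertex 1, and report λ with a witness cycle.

q=0: [0, ∞, ∞]
q=1: [2, 1, -4]
q=2: [-8, -12, -2]
q=3: [-21, -10, -13]
Optimal cycle mean attained by: cycle 1->3->2->1, total (-4) + (-8) + (-9), length 3.
Answer: λ = -7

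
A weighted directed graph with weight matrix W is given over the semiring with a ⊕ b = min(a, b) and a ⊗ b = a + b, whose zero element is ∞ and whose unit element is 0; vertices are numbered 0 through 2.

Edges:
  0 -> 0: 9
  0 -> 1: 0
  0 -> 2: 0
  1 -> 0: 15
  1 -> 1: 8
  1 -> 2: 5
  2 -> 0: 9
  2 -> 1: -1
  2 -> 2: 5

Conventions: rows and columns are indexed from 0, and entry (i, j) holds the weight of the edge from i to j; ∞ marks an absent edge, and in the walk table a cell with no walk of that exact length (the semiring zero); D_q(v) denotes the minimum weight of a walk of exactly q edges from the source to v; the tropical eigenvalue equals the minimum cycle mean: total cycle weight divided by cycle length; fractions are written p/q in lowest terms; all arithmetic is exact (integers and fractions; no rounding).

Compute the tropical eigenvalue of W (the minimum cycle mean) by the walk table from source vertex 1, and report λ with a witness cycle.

q=0: [∞, 0, ∞]
q=1: [15, 8, 5]
q=2: [14, 4, 10]
q=3: [19, 9, 9]
Optimal cycle mean attained by: cycle 1->2->1, total 5 + (-1), length 2.
Answer: λ = 2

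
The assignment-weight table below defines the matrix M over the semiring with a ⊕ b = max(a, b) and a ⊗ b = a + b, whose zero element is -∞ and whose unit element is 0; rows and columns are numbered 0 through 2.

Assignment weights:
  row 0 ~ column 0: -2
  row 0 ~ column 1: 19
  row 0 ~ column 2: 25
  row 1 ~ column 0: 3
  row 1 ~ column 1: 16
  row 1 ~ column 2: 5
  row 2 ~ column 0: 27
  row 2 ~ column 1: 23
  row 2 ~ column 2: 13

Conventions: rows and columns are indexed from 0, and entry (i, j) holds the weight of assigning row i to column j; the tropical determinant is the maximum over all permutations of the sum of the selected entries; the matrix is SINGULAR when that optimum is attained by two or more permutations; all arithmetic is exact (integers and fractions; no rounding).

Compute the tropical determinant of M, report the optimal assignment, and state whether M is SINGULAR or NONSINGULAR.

σ = (0, 1, 2): (-2) + 16 + 13 = 27
σ = (0, 2, 1): (-2) + 5 + 23 = 26
σ = (1, 0, 2): 19 + 3 + 13 = 35
σ = (1, 2, 0): 19 + 5 + 27 = 51
σ = (2, 0, 1): 25 + 3 + 23 = 51
σ = (2, 1, 0): 25 + 16 + 27 = 68
Optimal value attained by: σ = (2, 1, 0).
Answer: det⊕(M) = 68; verdict: NONSINGULAR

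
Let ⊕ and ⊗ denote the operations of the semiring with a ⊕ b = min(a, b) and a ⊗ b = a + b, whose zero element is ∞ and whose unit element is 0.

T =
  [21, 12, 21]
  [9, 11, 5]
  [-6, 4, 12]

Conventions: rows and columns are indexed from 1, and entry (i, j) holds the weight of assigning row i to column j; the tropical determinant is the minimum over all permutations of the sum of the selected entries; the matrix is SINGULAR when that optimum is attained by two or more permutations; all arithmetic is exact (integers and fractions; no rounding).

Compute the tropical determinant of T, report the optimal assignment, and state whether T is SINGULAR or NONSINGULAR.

σ = (1, 2, 3): 21 + 11 + 12 = 44
σ = (1, 3, 2): 21 + 5 + 4 = 30
σ = (2, 1, 3): 12 + 9 + 12 = 33
σ = (2, 3, 1): 12 + 5 + (-6) = 11
σ = (3, 1, 2): 21 + 9 + 4 = 34
σ = (3, 2, 1): 21 + 11 + (-6) = 26
Optimal value attained by: σ = (2, 3, 1).
Answer: det⊕(T) = 11; verdict: NONSINGULAR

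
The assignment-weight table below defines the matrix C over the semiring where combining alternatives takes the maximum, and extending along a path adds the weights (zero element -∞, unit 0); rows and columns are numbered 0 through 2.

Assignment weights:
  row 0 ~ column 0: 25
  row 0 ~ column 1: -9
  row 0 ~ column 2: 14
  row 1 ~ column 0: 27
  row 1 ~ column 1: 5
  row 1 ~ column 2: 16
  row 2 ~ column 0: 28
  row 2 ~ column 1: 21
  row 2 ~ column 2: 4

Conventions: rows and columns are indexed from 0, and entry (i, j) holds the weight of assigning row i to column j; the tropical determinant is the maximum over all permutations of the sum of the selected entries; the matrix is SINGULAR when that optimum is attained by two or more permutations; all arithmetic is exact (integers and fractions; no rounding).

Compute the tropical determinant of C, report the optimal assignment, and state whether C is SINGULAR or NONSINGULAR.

σ = (0, 1, 2): 25 + 5 + 4 = 34
σ = (0, 2, 1): 25 + 16 + 21 = 62
σ = (1, 0, 2): (-9) + 27 + 4 = 22
σ = (1, 2, 0): (-9) + 16 + 28 = 35
σ = (2, 0, 1): 14 + 27 + 21 = 62
σ = (2, 1, 0): 14 + 5 + 28 = 47
Optimal value attained by: σ = (0, 2, 1).
Answer: det⊕(C) = 62; verdict: SINGULAR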